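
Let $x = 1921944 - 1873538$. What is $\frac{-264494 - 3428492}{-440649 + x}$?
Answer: $\frac{3692986}{392243} \approx 9.415$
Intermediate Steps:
$x = 48406$ ($x = 1921944 - 1873538 = 48406$)
$\frac{-264494 - 3428492}{-440649 + x} = \frac{-264494 - 3428492}{-440649 + 48406} = - \frac{3692986}{-392243} = \left(-3692986\right) \left(- \frac{1}{392243}\right) = \frac{3692986}{392243}$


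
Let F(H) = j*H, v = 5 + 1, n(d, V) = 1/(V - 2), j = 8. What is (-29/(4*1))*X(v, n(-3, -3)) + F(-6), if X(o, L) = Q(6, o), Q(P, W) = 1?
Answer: -221/4 ≈ -55.250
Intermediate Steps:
n(d, V) = 1/(-2 + V)
v = 6
F(H) = 8*H
X(o, L) = 1
(-29/(4*1))*X(v, n(-3, -3)) + F(-6) = -29/(4*1)*1 + 8*(-6) = -29/4*1 - 48 = -29/4 - 48 = -221/4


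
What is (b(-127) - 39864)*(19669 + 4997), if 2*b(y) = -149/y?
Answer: -124875411231/127 ≈ -9.8327e+8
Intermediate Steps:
b(y) = -149/(2*y) (b(y) = (-149/y)/2 = -149/(2*y))
(b(-127) - 39864)*(19669 + 4997) = (-149/2/(-127) - 39864)*(19669 + 4997) = (-149/2*(-1/127) - 39864)*24666 = (149/254 - 39864)*24666 = -10125307/254*24666 = -124875411231/127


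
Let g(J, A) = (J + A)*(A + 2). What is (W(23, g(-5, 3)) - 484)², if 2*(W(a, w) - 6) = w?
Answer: 233289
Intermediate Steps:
g(J, A) = (2 + A)*(A + J) (g(J, A) = (A + J)*(2 + A) = (2 + A)*(A + J))
W(a, w) = 6 + w/2
(W(23, g(-5, 3)) - 484)² = ((6 + (3² + 2*3 + 2*(-5) + 3*(-5))/2) - 484)² = ((6 + (9 + 6 - 10 - 15)/2) - 484)² = ((6 + (½)*(-10)) - 484)² = ((6 - 5) - 484)² = (1 - 484)² = (-483)² = 233289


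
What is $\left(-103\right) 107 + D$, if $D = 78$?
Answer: $-10943$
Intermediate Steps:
$\left(-103\right) 107 + D = \left(-103\right) 107 + 78 = -11021 + 78 = -10943$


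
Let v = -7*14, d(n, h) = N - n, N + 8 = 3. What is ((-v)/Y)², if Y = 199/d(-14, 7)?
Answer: 777924/39601 ≈ 19.644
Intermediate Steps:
N = -5 (N = -8 + 3 = -5)
d(n, h) = -5 - n
Y = 199/9 (Y = 199/(-5 - 1*(-14)) = 199/(-5 + 14) = 199/9 ≈ 22.111)
v = -98
((-v)/Y)² = ((-1*(-98))/(199/9))² = (98*(9/199))² = (882/199)² = 777924/39601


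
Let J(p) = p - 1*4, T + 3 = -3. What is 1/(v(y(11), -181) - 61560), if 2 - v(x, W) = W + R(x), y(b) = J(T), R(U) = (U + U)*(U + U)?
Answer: -1/61777 ≈ -1.6187e-5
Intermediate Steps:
R(U) = 4*U**2 (R(U) = (2*U)*(2*U) = 4*U**2)
T = -6 (T = -3 - 3 = -6)
J(p) = -4 + p (J(p) = p - 4 = -4 + p)
y(b) = -10 (y(b) = -4 - 6 = -10)
v(x, W) = 2 - W - 4*x**2 (v(x, W) = 2 - (W + 4*x**2) = 2 + (-W - 4*x**2) = 2 - W - 4*x**2)
1/(v(y(11), -181) - 61560) = 1/((2 - 1*(-181) - 4*(-10)**2) - 61560) = 1/((2 + 181 - 4*100) - 61560) = 1/((2 + 181 - 400) - 61560) = 1/(-217 - 61560) = 1/(-61777) = -1/61777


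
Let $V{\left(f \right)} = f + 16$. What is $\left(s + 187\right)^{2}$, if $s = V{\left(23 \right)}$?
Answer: $51076$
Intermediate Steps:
$V{\left(f \right)} = 16 + f$
$s = 39$ ($s = 16 + 23 = 39$)
$\left(s + 187\right)^{2} = \left(39 + 187\right)^{2} = 226^{2} = 51076$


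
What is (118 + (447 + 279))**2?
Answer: 712336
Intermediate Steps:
(118 + (447 + 279))**2 = (118 + 726)**2 = 844**2 = 712336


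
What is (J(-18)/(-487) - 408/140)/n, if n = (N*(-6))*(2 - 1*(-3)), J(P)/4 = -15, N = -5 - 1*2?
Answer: -7929/596575 ≈ -0.013291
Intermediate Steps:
N = -7 (N = -5 - 2 = -7)
J(P) = -60 (J(P) = 4*(-15) = -60)
n = 210 (n = (-7*(-6))*(2 - 1*(-3)) = 42*(2 + 3) = 42*5 = 210)
(J(-18)/(-487) - 408/140)/n = (-60/(-487) - 408/140)/210 = (-60*(-1/487) - 408*1/140)*(1/210) = (60/487 - 102/35)*(1/210) = -47574/17045*1/210 = -7929/596575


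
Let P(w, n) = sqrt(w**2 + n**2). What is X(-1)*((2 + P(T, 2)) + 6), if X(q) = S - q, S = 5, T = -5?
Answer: 48 + 6*sqrt(29) ≈ 80.311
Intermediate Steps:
X(q) = 5 - q
P(w, n) = sqrt(n**2 + w**2)
X(-1)*((2 + P(T, 2)) + 6) = (5 - 1*(-1))*((2 + sqrt(2**2 + (-5)**2)) + 6) = (5 + 1)*((2 + sqrt(4 + 25)) + 6) = 6*((2 + sqrt(29)) + 6) = 6*(8 + sqrt(29)) = 48 + 6*sqrt(29)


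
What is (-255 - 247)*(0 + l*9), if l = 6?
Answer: -27108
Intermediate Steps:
(-255 - 247)*(0 + l*9) = (-255 - 247)*(0 + 6*9) = -502*(0 + 54) = -502*54 = -27108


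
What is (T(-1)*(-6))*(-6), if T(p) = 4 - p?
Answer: 180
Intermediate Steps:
(T(-1)*(-6))*(-6) = ((4 - 1*(-1))*(-6))*(-6) = ((4 + 1)*(-6))*(-6) = (5*(-6))*(-6) = -30*(-6) = 180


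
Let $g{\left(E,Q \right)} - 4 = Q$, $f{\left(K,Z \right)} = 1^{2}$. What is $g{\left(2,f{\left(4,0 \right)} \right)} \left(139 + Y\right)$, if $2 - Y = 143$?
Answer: $-10$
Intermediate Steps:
$f{\left(K,Z \right)} = 1$
$Y = -141$ ($Y = 2 - 143 = -141$)
$g{\left(E,Q \right)} = 4 + Q$
$g{\left(2,f{\left(4,0 \right)} \right)} \left(139 + Y\right) = \left(4 + 1\right) \left(139 - 141\right) = 5 \left(-2\right) = -10$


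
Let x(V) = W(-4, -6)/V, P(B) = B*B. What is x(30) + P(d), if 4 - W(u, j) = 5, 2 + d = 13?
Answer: 3629/30 ≈ 120.97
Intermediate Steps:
d = 11 (d = -2 + 13 = 11)
P(B) = B²
W(u, j) = -1 (W(u, j) = 4 - 1*5 = 4 - 5 = -1)
x(V) = -1/V
x(30) + P(d) = -1/30 + 11² = -1*1/30 + 121 = -1/30 + 121 = 3629/30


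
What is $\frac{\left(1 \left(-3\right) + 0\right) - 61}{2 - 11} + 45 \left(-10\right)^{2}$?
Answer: $\frac{40564}{9} \approx 4507.1$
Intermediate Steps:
$\frac{\left(1 \left(-3\right) + 0\right) - 61}{2 - 11} + 45 \left(-10\right)^{2} = \frac{\left(-3 + 0\right) - 61}{-9} + 45 \cdot 100 = \left(-3 - 61\right) \left(- \frac{1}{9}\right) + 4500 = \left(-64\right) \left(- \frac{1}{9}\right) + 4500 = \frac{64}{9} + 4500 = \frac{40564}{9}$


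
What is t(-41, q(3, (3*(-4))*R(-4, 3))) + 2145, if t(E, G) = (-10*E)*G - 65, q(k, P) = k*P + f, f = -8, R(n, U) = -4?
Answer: 57840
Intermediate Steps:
q(k, P) = -8 + P*k (q(k, P) = k*P - 8 = P*k - 8 = -8 + P*k)
t(E, G) = -65 - 10*E*G (t(E, G) = -10*E*G - 65 = -65 - 10*E*G)
t(-41, q(3, (3*(-4))*R(-4, 3))) + 2145 = (-65 - 10*(-41)*(-8 + ((3*(-4))*(-4))*3)) + 2145 = (-65 - 10*(-41)*(-8 - 12*(-4)*3)) + 2145 = (-65 - 10*(-41)*(-8 + 48*3)) + 2145 = (-65 - 10*(-41)*(-8 + 144)) + 2145 = (-65 - 10*(-41)*136) + 2145 = (-65 + 55760) + 2145 = 55695 + 2145 = 57840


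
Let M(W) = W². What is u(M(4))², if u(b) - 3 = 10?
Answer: 169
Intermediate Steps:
u(b) = 13 (u(b) = 3 + 10 = 13)
u(M(4))² = 13² = 169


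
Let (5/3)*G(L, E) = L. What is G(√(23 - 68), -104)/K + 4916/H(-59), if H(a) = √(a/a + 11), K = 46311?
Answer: 2458*√3/3 + 3*I*√5/77185 ≈ 1419.1 + 8.6911e-5*I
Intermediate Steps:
G(L, E) = 3*L/5
H(a) = 2*√3 (H(a) = √(1 + 11) = √12 = 2*√3)
G(√(23 - 68), -104)/K + 4916/H(-59) = (3*√(23 - 68)/5)/46311 + 4916/((2*√3)) = (3*√(-45)/5)*(1/46311) + 4916*(√3/6) = (3*(3*I*√5)/5)*(1/46311) + 2458*√3/3 = (9*I*√5/5)*(1/46311) + 2458*√3/3 = 3*I*√5/77185 + 2458*√3/3 = 2458*√3/3 + 3*I*√5/77185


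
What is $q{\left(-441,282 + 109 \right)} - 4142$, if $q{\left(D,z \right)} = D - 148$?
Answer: $-4731$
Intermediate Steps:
$q{\left(D,z \right)} = -148 + D$
$q{\left(-441,282 + 109 \right)} - 4142 = \left(-148 - 441\right) - 4142 = -589 - 4142 = -4731$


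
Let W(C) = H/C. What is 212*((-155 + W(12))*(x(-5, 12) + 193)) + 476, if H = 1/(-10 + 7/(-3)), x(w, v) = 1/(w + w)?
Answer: -2345242897/370 ≈ -6.3385e+6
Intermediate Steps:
x(w, v) = 1/(2*w)
H = -3/37 (H = 1/(-10 + 7*(-⅓)) = 1/(-10 - 7/3) = 1/(-37/3) = -3/37 ≈ -0.081081)
W(C) = -3/(37*C)
212*((-155 + W(12))*(x(-5, 12) + 193)) + 476 = 212*((-155 - 3/37/12)*((½)/(-5) + 193)) + 476 = 212*((-155 - 3/37*1/12)*((½)*(-⅕) + 193)) + 476 = 212*((-155 - 1/148)*(-⅒ + 193)) + 476 = 212*(-22941/148*1929/10) + 476 = 212*(-44253189/1480) + 476 = -2345419017/370 + 476 = -2345242897/370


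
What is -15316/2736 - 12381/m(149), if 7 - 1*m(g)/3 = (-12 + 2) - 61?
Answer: -520255/8892 ≈ -58.508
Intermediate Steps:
m(g) = 234 (m(g) = 21 - 3*((-12 + 2) - 61) = 21 - 3*(-10 - 61) = 21 - 3*(-71) = 21 + 213 = 234)
-15316/2736 - 12381/m(149) = -15316/2736 - 12381/234 = -15316*1/2736 - 12381*1/234 = -3829/684 - 4127/78 = -520255/8892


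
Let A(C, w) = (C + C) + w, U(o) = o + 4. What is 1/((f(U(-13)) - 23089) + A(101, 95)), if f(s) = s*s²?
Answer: -1/23521 ≈ -4.2515e-5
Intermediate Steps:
U(o) = 4 + o
f(s) = s³
A(C, w) = w + 2*C (A(C, w) = 2*C + w = w + 2*C)
1/((f(U(-13)) - 23089) + A(101, 95)) = 1/(((4 - 13)³ - 23089) + (95 + 2*101)) = 1/(((-9)³ - 23089) + (95 + 202)) = 1/((-729 - 23089) + 297) = 1/(-23818 + 297) = 1/(-23521) = -1/23521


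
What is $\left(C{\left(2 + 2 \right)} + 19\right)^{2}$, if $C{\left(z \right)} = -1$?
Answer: $324$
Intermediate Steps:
$\left(C{\left(2 + 2 \right)} + 19\right)^{2} = \left(-1 + 19\right)^{2} = 18^{2} = 324$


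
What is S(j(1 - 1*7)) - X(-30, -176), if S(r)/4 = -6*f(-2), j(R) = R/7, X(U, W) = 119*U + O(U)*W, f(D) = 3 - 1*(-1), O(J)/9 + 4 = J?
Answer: -50382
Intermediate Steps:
O(J) = -36 + 9*J
f(D) = 4 (f(D) = 3 + 1 = 4)
X(U, W) = 119*U + W*(-36 + 9*U) (X(U, W) = 119*U + (-36 + 9*U)*W = 119*U + W*(-36 + 9*U))
j(R) = R/7 (j(R) = R*(1/7) = R/7)
S(r) = -96 (S(r) = 4*(-6*4) = 4*(-24) = -96)
S(j(1 - 1*7)) - X(-30, -176) = -96 - (119*(-30) + 9*(-176)*(-4 - 30)) = -96 - (-3570 + 9*(-176)*(-34)) = -96 - (-3570 + 53856) = -96 - 1*50286 = -96 - 50286 = -50382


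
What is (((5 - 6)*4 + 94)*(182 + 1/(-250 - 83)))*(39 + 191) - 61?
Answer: 139389243/37 ≈ 3.7673e+6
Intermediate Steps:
(((5 - 6)*4 + 94)*(182 + 1/(-250 - 83)))*(39 + 191) - 61 = ((-1*4 + 94)*(182 + 1/(-333)))*230 - 61 = ((-4 + 94)*(182 - 1/333))*230 - 61 = (90*(60605/333))*230 - 61 = (606050/37)*230 - 61 = 139391500/37 - 61 = 139389243/37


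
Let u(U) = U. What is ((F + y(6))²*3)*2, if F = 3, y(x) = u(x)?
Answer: 486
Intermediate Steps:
y(x) = x
((F + y(6))²*3)*2 = ((3 + 6)²*3)*2 = (9²*3)*2 = (81*3)*2 = 243*2 = 486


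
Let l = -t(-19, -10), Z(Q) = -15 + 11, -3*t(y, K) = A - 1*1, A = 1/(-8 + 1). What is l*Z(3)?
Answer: 32/21 ≈ 1.5238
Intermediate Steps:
A = -1/7 (A = 1/(-7) = -1/7 ≈ -0.14286)
t(y, K) = 8/21 (t(y, K) = -(-1/7 - 1*1)/3 = -(-1/7 - 1)/3 = -1/3*(-8/7) = 8/21)
Z(Q) = -4
l = -8/21 (l = -1*8/21 = -8/21 ≈ -0.38095)
l*Z(3) = -8/21*(-4) = 32/21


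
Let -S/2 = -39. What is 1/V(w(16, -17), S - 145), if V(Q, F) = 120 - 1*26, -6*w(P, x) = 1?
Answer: 1/94 ≈ 0.010638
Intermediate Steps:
S = 78 (S = -2*(-39) = 78)
w(P, x) = -⅙ (w(P, x) = -⅙*1 = -⅙)
V(Q, F) = 94 (V(Q, F) = 120 - 26 = 94)
1/V(w(16, -17), S - 145) = 1/94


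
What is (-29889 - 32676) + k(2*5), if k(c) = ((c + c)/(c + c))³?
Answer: -62564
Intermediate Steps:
k(c) = 1 (k(c) = ((2*c)/((2*c)))³ = ((2*c)*(1/(2*c)))³ = 1³ = 1)
(-29889 - 32676) + k(2*5) = (-29889 - 32676) + 1 = -62565 + 1 = -62564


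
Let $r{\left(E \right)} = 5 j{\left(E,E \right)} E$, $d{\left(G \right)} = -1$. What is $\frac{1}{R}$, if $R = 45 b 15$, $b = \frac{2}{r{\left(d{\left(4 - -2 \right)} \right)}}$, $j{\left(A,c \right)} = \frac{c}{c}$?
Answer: $- \frac{1}{270} \approx -0.0037037$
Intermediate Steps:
$j{\left(A,c \right)} = 1$
$r{\left(E \right)} = 5 E$ ($r{\left(E \right)} = 5 \cdot 1 E = 5 E$)
$b = - \frac{2}{5}$ ($b = \frac{2}{5 \left(-1\right)} = \frac{2}{-5} = 2 \left(- \frac{1}{5}\right) = - \frac{2}{5} \approx -0.4$)
$R = -270$ ($R = 45 \left(- \frac{2}{5}\right) 15 = \left(-18\right) 15 = -270$)
$\frac{1}{R} = \frac{1}{-270} = - \frac{1}{270}$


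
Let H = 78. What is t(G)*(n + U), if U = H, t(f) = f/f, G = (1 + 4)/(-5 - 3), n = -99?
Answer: -21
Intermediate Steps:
G = -5/8 (G = 5/(-8) = 5*(-⅛) = -5/8 ≈ -0.62500)
t(f) = 1
U = 78
t(G)*(n + U) = 1*(-99 + 78) = 1*(-21) = -21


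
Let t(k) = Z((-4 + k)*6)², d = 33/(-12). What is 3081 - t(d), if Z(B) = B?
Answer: 5763/4 ≈ 1440.8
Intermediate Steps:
d = -11/4 (d = 33*(-1/12) = -11/4 ≈ -2.7500)
t(k) = (-24 + 6*k)² (t(k) = ((-4 + k)*6)² = (-24 + 6*k)²)
3081 - t(d) = 3081 - 36*(-4 - 11/4)² = 3081 - 36*(-27/4)² = 3081 - 36*729/16 = 3081 - 1*6561/4 = 3081 - 6561/4 = 5763/4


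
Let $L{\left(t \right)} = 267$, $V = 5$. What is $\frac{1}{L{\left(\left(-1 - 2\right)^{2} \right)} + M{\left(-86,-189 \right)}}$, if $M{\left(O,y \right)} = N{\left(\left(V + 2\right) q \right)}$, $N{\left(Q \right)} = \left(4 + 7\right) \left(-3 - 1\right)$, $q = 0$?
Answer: $\frac{1}{223} \approx 0.0044843$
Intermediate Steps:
$N{\left(Q \right)} = -44$ ($N{\left(Q \right)} = 11 \left(-4\right) = -44$)
$M{\left(O,y \right)} = -44$
$\frac{1}{L{\left(\left(-1 - 2\right)^{2} \right)} + M{\left(-86,-189 \right)}} = \frac{1}{267 - 44} = \frac{1}{223}$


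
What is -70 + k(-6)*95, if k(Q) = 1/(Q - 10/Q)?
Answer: -1195/13 ≈ -91.923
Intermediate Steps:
-70 + k(-6)*95 = -70 - 6/(-10 + (-6)**2)*95 = -70 - 6/(-10 + 36)*95 = -70 - 6/26*95 = -70 - 6*1/26*95 = -70 - 3/13*95 = -70 - 285/13 = -1195/13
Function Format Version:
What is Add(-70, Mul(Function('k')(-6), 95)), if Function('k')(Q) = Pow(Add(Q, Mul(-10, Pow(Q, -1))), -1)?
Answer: Rational(-1195, 13) ≈ -91.923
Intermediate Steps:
Add(-70, Mul(Function('k')(-6), 95)) = Add(-70, Mul(Mul(-6, Pow(Add(-10, Pow(-6, 2)), -1)), 95)) = Add(-70, Mul(Mul(-6, Pow(Add(-10, 36), -1)), 95)) = Add(-70, Mul(Mul(-6, Pow(26, -1)), 95)) = Add(-70, Mul(Mul(-6, Rational(1, 26)), 95)) = Add(-70, Mul(Rational(-3, 13), 95)) = Add(-70, Rational(-285, 13)) = Rational(-1195, 13)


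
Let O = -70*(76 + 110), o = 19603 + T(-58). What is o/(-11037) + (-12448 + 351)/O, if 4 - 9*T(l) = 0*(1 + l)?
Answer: -365166773/431105220 ≈ -0.84705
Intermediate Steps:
T(l) = 4/9 (T(l) = 4/9 - 0*(1 + l) = 4/9 - ⅑*0 = 4/9 + 0 = 4/9)
o = 176431/9 (o = 19603 + 4/9 = 176431/9 ≈ 19603.)
O = -13020 (O = -70*186 = -13020)
o/(-11037) + (-12448 + 351)/O = (176431/9)/(-11037) + (-12448 + 351)/(-13020) = (176431/9)*(-1/11037) - 12097*(-1/13020) = -176431/99333 + 12097/13020 = -365166773/431105220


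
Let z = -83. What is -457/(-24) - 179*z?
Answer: 357025/24 ≈ 14876.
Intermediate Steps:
-457/(-24) - 179*z = -457/(-24) - 179*(-83) = -457*(-1/24) + 14857 = 457/24 + 14857 = 357025/24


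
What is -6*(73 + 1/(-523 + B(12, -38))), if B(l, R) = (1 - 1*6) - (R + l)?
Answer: -109935/251 ≈ -437.99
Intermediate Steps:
B(l, R) = -5 - R - l (B(l, R) = (1 - 6) + (-R - l) = -5 + (-R - l) = -5 - R - l)
-6*(73 + 1/(-523 + B(12, -38))) = -6*(73 + 1/(-523 + (-5 - 1*(-38) - 1*12))) = -6*(73 + 1/(-523 + (-5 + 38 - 12))) = -6*(73 + 1/(-523 + 21)) = -6*(73 + 1/(-502)) = -6*(73 - 1/502) = -6*36645/502 = -109935/251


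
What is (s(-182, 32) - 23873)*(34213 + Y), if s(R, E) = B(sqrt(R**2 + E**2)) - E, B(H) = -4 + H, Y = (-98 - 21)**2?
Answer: -1156573966 + 96748*sqrt(8537) ≈ -1.1476e+9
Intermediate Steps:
Y = 14161 (Y = (-119)**2 = 14161)
s(R, E) = -4 + sqrt(E**2 + R**2) - E (s(R, E) = (-4 + sqrt(R**2 + E**2)) - E = (-4 + sqrt(E**2 + R**2)) - E = -4 + sqrt(E**2 + R**2) - E)
(s(-182, 32) - 23873)*(34213 + Y) = ((-4 + sqrt(32**2 + (-182)**2) - 1*32) - 23873)*(34213 + 14161) = ((-4 + sqrt(1024 + 33124) - 32) - 23873)*48374 = ((-4 + sqrt(34148) - 32) - 23873)*48374 = ((-4 + 2*sqrt(8537) - 32) - 23873)*48374 = ((-36 + 2*sqrt(8537)) - 23873)*48374 = (-23909 + 2*sqrt(8537))*48374 = -1156573966 + 96748*sqrt(8537)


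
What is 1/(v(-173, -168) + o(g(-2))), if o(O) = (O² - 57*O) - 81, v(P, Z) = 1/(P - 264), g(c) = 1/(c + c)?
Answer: -6992/466295 ≈ -0.014995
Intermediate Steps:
g(c) = 1/(2*c)
v(P, Z) = 1/(-264 + P)
o(O) = -81 + O² - 57*O
1/(v(-173, -168) + o(g(-2))) = 1/(1/(-264 - 173) + (-81 + ((½)/(-2))² - 57/(2*(-2)))) = 1/(1/(-437) + (-81 + ((½)*(-½))² - 57*(-1)/(2*2))) = 1/(-1/437 + (-81 + (-¼)² - 57*(-¼))) = 1/(-1/437 + (-81 + 1/16 + 57/4)) = 1/(-1/437 - 1067/16) = 1/(-466295/6992) = -6992/466295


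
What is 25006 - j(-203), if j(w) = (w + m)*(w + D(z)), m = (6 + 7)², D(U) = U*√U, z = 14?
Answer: 18104 + 476*√14 ≈ 19885.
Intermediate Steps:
D(U) = U^(3/2)
m = 169 (m = 13² = 169)
j(w) = (169 + w)*(w + 14*√14) (j(w) = (w + 169)*(w + 14^(3/2)) = (169 + w)*(w + 14*√14))
25006 - j(-203) = 25006 - ((-203)² + 169*(-203) + 2366*√14 + 14*(-203)*√14) = 25006 - (41209 - 34307 + 2366*√14 - 2842*√14) = 25006 - (6902 - 476*√14) = 25006 + (-6902 + 476*√14) = 18104 + 476*√14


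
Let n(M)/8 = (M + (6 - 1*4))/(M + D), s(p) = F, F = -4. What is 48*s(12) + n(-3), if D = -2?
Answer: -952/5 ≈ -190.40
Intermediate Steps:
s(p) = -4
n(M) = 8*(2 + M)/(-2 + M) (n(M) = 8*((M + (6 - 1*4))/(M - 2)) = 8*((M + (6 - 4))/(-2 + M)) = 8*((M + 2)/(-2 + M)) = 8*((2 + M)/(-2 + M)) = 8*(2 + M)/(-2 + M))
48*s(12) + n(-3) = 48*(-4) + 8*(2 - 3)/(-2 - 3) = -192 + 8*(-1)/(-5) = -192 + 8*(-1/5)*(-1) = -192 + 8/5 = -952/5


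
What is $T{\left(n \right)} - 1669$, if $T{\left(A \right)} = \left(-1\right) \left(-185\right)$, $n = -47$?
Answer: $-1484$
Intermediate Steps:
$T{\left(A \right)} = 185$
$T{\left(n \right)} - 1669 = 185 - 1669 = -1484$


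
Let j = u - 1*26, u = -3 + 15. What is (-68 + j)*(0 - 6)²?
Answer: -2952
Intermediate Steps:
u = 12
j = -14 (j = 12 - 1*26 = 12 - 26 = -14)
(-68 + j)*(0 - 6)² = (-68 - 14)*(0 - 6)² = -82*(-6)² = -82*36 = -2952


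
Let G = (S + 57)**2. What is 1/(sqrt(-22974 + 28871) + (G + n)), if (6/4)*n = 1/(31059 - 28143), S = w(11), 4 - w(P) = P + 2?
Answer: 44079846678/101447156151037 - 19131876*sqrt(5897)/101447156151037 ≈ 0.00042003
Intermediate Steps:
w(P) = 2 - P (w(P) = 4 - (P + 2) = 4 - (2 + P) = 4 + (-2 - P) = 2 - P)
S = -9 (S = 2 - 1*11 = 2 - 11 = -9)
n = 1/4374 (n = 2/(3*(31059 - 28143)) = (2/3)/2916 = (2/3)*(1/2916) = 1/4374 ≈ 0.00022862)
G = 2304 (G = (-9 + 57)**2 = 48**2 = 2304)
1/(sqrt(-22974 + 28871) + (G + n)) = 1/(sqrt(-22974 + 28871) + (2304 + 1/4374)) = 1/(sqrt(5897) + 10077697/4374) = 1/(10077697/4374 + sqrt(5897))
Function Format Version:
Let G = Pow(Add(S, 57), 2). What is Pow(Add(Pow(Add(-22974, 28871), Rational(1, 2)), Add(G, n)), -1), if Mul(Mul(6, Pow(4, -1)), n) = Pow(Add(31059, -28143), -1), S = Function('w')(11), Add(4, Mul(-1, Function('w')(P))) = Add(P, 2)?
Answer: Add(Rational(44079846678, 101447156151037), Mul(Rational(-19131876, 101447156151037), Pow(5897, Rational(1, 2)))) ≈ 0.00042003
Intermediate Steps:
Function('w')(P) = Add(2, Mul(-1, P)) (Function('w')(P) = Add(4, Mul(-1, Add(P, 2))) = Add(4, Mul(-1, Add(2, P))) = Add(4, Add(-2, Mul(-1, P))) = Add(2, Mul(-1, P)))
S = -9 (S = Add(2, Mul(-1, 11)) = Add(2, -11) = -9)
n = Rational(1, 4374) (n = Mul(Rational(2, 3), Pow(Add(31059, -28143), -1)) = Mul(Rational(2, 3), Pow(2916, -1)) = Mul(Rational(2, 3), Rational(1, 2916)) = Rational(1, 4374) ≈ 0.00022862)
G = 2304 (G = Pow(Add(-9, 57), 2) = Pow(48, 2) = 2304)
Pow(Add(Pow(Add(-22974, 28871), Rational(1, 2)), Add(G, n)), -1) = Pow(Add(Pow(Add(-22974, 28871), Rational(1, 2)), Add(2304, Rational(1, 4374))), -1) = Pow(Add(Pow(5897, Rational(1, 2)), Rational(10077697, 4374)), -1) = Pow(Add(Rational(10077697, 4374), Pow(5897, Rational(1, 2))), -1)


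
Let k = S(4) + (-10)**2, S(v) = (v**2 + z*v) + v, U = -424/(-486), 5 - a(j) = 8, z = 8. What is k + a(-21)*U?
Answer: 12100/81 ≈ 149.38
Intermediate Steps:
a(j) = -3 (a(j) = 5 - 1*8 = 5 - 8 = -3)
U = 212/243 (U = -424*(-1/486) = 212/243 ≈ 0.87243)
S(v) = v**2 + 9*v (S(v) = (v**2 + 8*v) + v = v**2 + 9*v)
k = 152 (k = 4*(9 + 4) + (-10)**2 = 4*13 + 100 = 52 + 100 = 152)
k + a(-21)*U = 152 - 3*212/243 = 152 - 212/81 = 12100/81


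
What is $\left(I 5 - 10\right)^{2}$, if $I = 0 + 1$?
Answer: $25$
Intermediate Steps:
$I = 1$
$\left(I 5 - 10\right)^{2} = \left(1 \cdot 5 - 10\right)^{2} = \left(5 - 10\right)^{2} = \left(-5\right)^{2} = 25$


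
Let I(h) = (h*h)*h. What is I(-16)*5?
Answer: -20480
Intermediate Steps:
I(h) = h³ (I(h) = h²*h = h³)
I(-16)*5 = (-16)³*5 = -4096*5 = -20480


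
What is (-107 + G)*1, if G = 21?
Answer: -86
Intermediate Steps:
(-107 + G)*1 = (-107 + 21)*1 = -86*1 = -86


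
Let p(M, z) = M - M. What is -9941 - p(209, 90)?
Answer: -9941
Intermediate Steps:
p(M, z) = 0
-9941 - p(209, 90) = -9941 - 1*0 = -9941 + 0 = -9941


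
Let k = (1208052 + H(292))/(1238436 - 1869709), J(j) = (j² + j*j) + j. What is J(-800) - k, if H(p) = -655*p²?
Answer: 807469781732/631273 ≈ 1.2791e+6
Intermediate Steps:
J(j) = j + 2*j² (J(j) = (j² + j²) + j = 2*j² + j = j + 2*j²)
k = 54639868/631273 (k = (1208052 - 655*292²)/(1238436 - 1869709) = (1208052 - 655*85264)/(-631273) = (1208052 - 55847920)*(-1/631273) = -54639868*(-1/631273) = 54639868/631273 ≈ 86.555)
J(-800) - k = -800*(1 + 2*(-800)) - 1*54639868/631273 = -800*(1 - 1600) - 54639868/631273 = -800*(-1599) - 54639868/631273 = 1279200 - 54639868/631273 = 807469781732/631273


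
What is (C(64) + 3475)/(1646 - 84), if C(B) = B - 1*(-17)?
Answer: 1778/781 ≈ 2.2766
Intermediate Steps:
C(B) = 17 + B (C(B) = B + 17 = 17 + B)
(C(64) + 3475)/(1646 - 84) = ((17 + 64) + 3475)/(1646 - 84) = (81 + 3475)/1562 = 3556*(1/1562) = 1778/781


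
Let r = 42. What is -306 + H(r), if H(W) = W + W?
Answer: -222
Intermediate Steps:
H(W) = 2*W
-306 + H(r) = -306 + 2*42 = -306 + 84 = -222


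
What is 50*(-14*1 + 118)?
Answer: 5200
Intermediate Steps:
50*(-14*1 + 118) = 50*(-14 + 118) = 50*104 = 5200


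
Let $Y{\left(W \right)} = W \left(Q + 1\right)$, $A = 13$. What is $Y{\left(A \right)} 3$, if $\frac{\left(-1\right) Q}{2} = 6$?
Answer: $-429$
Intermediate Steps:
$Q = -12$ ($Q = \left(-2\right) 6 = -12$)
$Y{\left(W \right)} = - 11 W$ ($Y{\left(W \right)} = W \left(-12 + 1\right) = W \left(-11\right) = - 11 W$)
$Y{\left(A \right)} 3 = \left(-11\right) 13 \cdot 3 = \left(-143\right) 3 = -429$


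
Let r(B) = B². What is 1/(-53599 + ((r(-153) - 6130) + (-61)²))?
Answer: -1/32599 ≈ -3.0676e-5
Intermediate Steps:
1/(-53599 + ((r(-153) - 6130) + (-61)²)) = 1/(-53599 + (((-153)² - 6130) + (-61)²)) = 1/(-53599 + ((23409 - 6130) + 3721)) = 1/(-53599 + (17279 + 3721)) = 1/(-53599 + 21000) = 1/(-32599) = -1/32599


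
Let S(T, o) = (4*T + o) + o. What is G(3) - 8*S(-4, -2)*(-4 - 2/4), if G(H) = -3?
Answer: -723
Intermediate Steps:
S(T, o) = 2*o + 4*T (S(T, o) = (o + 4*T) + o = 2*o + 4*T)
G(3) - 8*S(-4, -2)*(-4 - 2/4) = -3 - 8*(2*(-2) + 4*(-4))*(-4 - 2/4) = -3 - 8*(-4 - 16)*(-4 - 2*¼) = -3 - (-160)*(-4 - ½) = -3 - (-160)*(-9)/2 = -3 - 8*90 = -3 - 720 = -723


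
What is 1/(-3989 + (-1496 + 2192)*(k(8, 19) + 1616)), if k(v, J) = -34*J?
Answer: 1/671131 ≈ 1.4900e-6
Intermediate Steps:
1/(-3989 + (-1496 + 2192)*(k(8, 19) + 1616)) = 1/(-3989 + (-1496 + 2192)*(-34*19 + 1616)) = 1/(-3989 + 696*(-646 + 1616)) = 1/(-3989 + 696*970) = 1/(-3989 + 675120) = 1/671131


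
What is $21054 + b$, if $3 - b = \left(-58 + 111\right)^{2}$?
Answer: $18248$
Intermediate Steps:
$b = -2806$ ($b = 3 - \left(-58 + 111\right)^{2} = 3 - 53^{2} = 3 - 2809 = -2806$)
$21054 + b = 21054 - 2806 = 18248$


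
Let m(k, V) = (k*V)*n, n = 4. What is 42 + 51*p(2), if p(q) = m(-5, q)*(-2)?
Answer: 4122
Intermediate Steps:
m(k, V) = 4*V*k (m(k, V) = (k*V)*4 = (V*k)*4 = 4*V*k)
p(q) = 40*q (p(q) = (4*q*(-5))*(-2) = -20*q*(-2) = 40*q)
42 + 51*p(2) = 42 + 51*(40*2) = 42 + 51*80 = 42 + 4080 = 4122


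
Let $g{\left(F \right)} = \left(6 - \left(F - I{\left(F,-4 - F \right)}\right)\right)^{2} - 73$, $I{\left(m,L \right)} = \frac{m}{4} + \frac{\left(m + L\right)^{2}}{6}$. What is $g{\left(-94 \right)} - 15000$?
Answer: $- \frac{317003}{36} \approx -8805.6$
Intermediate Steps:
$I{\left(m,L \right)} = \frac{m}{4} + \frac{\left(L + m\right)^{2}}{6}$ ($I{\left(m,L \right)} = m \frac{1}{4} + \left(L + m\right)^{2} \cdot \frac{1}{6} = \frac{m}{4} + \frac{\left(L + m\right)^{2}}{6}$)
$g{\left(F \right)} = -73 + \left(\frac{26}{3} - \frac{3 F}{4}\right)^{2}$ ($g{\left(F \right)} = \left(6 - \left(- \frac{\left(\left(-4 - F\right) + F\right)^{2}}{6} + \frac{3 F}{4}\right)\right)^{2} - 73 = \left(6 - \left(- \frac{8}{3} + \frac{3 F}{4}\right)\right)^{2} - 73 = \left(\frac{26}{3} - \frac{3 F}{4}\right)^{2} - 73 = -73 + \left(\frac{26}{3} - \frac{3 F}{4}\right)^{2}$)
$g{\left(-94 \right)} - 15000 = \left(-73 + \frac{\left(-104 + 9 \left(-94\right)\right)^{2}}{144}\right) - 15000 = \left(-73 + \frac{\left(-104 - 846\right)^{2}}{144}\right) - 15000 = \left(-73 + \frac{\left(-950\right)^{2}}{144}\right) - 15000 = \left(-73 + \frac{1}{144} \cdot 902500\right) - 15000 = \left(-73 + \frac{225625}{36}\right) - 15000 = \frac{222997}{36} - 15000 = - \frac{317003}{36}$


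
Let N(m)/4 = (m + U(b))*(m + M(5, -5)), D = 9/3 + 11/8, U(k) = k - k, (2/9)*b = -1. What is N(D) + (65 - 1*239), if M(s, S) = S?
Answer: -2959/16 ≈ -184.94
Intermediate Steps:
b = -9/2 (b = (9/2)*(-1) = -9/2 ≈ -4.5000)
U(k) = 0
D = 35/8 (D = 9*(⅓) + 11*(⅛) = 3 + 11/8 = 35/8 ≈ 4.3750)
N(m) = 4*m*(-5 + m) (N(m) = 4*((m + 0)*(m - 5)) = 4*(m*(-5 + m)) = 4*m*(-5 + m))
N(D) + (65 - 1*239) = 4*(35/8)*(-5 + 35/8) + (65 - 1*239) = 4*(35/8)*(-5/8) + (65 - 239) = -175/16 - 174 = -2959/16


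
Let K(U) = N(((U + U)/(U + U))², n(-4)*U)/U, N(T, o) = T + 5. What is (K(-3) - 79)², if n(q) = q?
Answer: 6561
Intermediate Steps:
N(T, o) = 5 + T
K(U) = 6/U (K(U) = (5 + ((U + U)/(U + U))²)/U = (5 + ((2*U)/((2*U)))²)/U = (5 + ((2*U)*(1/(2*U)))²)/U = (5 + 1²)/U = (5 + 1)/U = 6/U)
(K(-3) - 79)² = (6/(-3) - 79)² = (6*(-⅓) - 79)² = (-2 - 79)² = (-81)² = 6561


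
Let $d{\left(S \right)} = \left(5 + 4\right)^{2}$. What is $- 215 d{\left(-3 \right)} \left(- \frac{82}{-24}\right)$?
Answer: $- \frac{238005}{4} \approx -59501.0$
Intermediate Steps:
$d{\left(S \right)} = 81$ ($d{\left(S \right)} = 9^{2} = 81$)
$- 215 d{\left(-3 \right)} \left(- \frac{82}{-24}\right) = \left(-215\right) 81 \left(- \frac{82}{-24}\right) = - 17415 \left(\left(-82\right) \left(- \frac{1}{24}\right)\right) = \left(-17415\right) \frac{41}{12} = - \frac{238005}{4}$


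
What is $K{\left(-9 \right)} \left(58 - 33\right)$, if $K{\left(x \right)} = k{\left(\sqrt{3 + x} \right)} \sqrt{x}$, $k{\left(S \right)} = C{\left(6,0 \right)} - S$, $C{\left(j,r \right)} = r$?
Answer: $75 \sqrt{6} \approx 183.71$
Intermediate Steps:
$k{\left(S \right)} = - S$ ($k{\left(S \right)} = 0 - S = - S$)
$K{\left(x \right)} = - \sqrt{x} \sqrt{3 + x}$ ($K{\left(x \right)} = - \sqrt{3 + x} \sqrt{x} = - \sqrt{x} \sqrt{3 + x}$)
$K{\left(-9 \right)} \left(58 - 33\right) = - \sqrt{-9} \sqrt{3 - 9} \left(58 - 33\right) = - 3 i \sqrt{-6} \cdot 25 = - 3 i i \sqrt{6} \cdot 25 = 3 \sqrt{6} \cdot 25 = 75 \sqrt{6}$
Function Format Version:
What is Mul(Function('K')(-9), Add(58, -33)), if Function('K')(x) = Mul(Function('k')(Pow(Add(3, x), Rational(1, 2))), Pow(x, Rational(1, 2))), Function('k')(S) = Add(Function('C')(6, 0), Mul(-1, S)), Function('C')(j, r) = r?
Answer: Mul(75, Pow(6, Rational(1, 2))) ≈ 183.71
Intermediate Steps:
Function('k')(S) = Mul(-1, S) (Function('k')(S) = Add(0, Mul(-1, S)) = Mul(-1, S))
Function('K')(x) = Mul(-1, Pow(x, Rational(1, 2)), Pow(Add(3, x), Rational(1, 2))) (Function('K')(x) = Mul(Mul(-1, Pow(Add(3, x), Rational(1, 2))), Pow(x, Rational(1, 2))) = Mul(-1, Pow(x, Rational(1, 2)), Pow(Add(3, x), Rational(1, 2))))
Mul(Function('K')(-9), Add(58, -33)) = Mul(Mul(-1, Pow(-9, Rational(1, 2)), Pow(Add(3, -9), Rational(1, 2))), Add(58, -33)) = Mul(Mul(-1, Mul(3, I), Pow(-6, Rational(1, 2))), 25) = Mul(Mul(-1, Mul(3, I), Mul(I, Pow(6, Rational(1, 2)))), 25) = Mul(Mul(3, Pow(6, Rational(1, 2))), 25) = Mul(75, Pow(6, Rational(1, 2)))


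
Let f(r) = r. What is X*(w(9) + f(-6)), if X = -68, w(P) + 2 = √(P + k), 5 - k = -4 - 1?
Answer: 544 - 68*√19 ≈ 247.59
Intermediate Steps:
k = 10 (k = 5 - (-4 - 1) = 5 - 1*(-5) = 5 + 5 = 10)
w(P) = -2 + √(10 + P) (w(P) = -2 + √(P + 10) = -2 + √(10 + P))
X*(w(9) + f(-6)) = -68*((-2 + √(10 + 9)) - 6) = -68*((-2 + √19) - 6) = -68*(-8 + √19) = 544 - 68*√19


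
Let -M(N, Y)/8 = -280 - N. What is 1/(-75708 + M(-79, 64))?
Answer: -1/74100 ≈ -1.3495e-5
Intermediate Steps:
M(N, Y) = 2240 + 8*N (M(N, Y) = -8*(-280 - N) = 2240 + 8*N)
1/(-75708 + M(-79, 64)) = 1/(-75708 + (2240 + 8*(-79))) = 1/(-75708 + (2240 - 632)) = 1/(-75708 + 1608) = 1/(-74100) = -1/74100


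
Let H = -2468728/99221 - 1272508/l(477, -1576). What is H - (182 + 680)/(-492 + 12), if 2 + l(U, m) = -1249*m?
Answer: -556201916577119/23437055911440 ≈ -23.732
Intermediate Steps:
l(U, m) = -2 - 1249*m
H = -2492879011742/97654399631 (H = -2468728/99221 - 1272508/(-2 - 1249*(-1576)) = -2468728*1/99221 - 1272508/(-2 + 1968424) = -2468728/99221 - 1272508/1968422 = -2468728/99221 - 1272508*1/1968422 = -2468728/99221 - 636254/984211 = -2492879011742/97654399631 ≈ -25.528)
H - (182 + 680)/(-492 + 12) = -2492879011742/97654399631 - (182 + 680)/(-492 + 12) = -2492879011742/97654399631 - 862/(-480) = -2492879011742/97654399631 - (-1)*862/480 = -2492879011742/97654399631 - 1*(-431/240) = -2492879011742/97654399631 + 431/240 = -556201916577119/23437055911440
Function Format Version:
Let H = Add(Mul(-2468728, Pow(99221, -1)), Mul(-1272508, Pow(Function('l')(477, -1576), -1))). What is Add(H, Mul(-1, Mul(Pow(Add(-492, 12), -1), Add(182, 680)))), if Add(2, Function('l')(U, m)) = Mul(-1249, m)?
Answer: Rational(-556201916577119, 23437055911440) ≈ -23.732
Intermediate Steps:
Function('l')(U, m) = Add(-2, Mul(-1249, m))
H = Rational(-2492879011742, 97654399631) (H = Add(Mul(-2468728, Pow(99221, -1)), Mul(-1272508, Pow(Add(-2, Mul(-1249, -1576)), -1))) = Add(Mul(-2468728, Rational(1, 99221)), Mul(-1272508, Pow(Add(-2, 1968424), -1))) = Add(Rational(-2468728, 99221), Mul(-1272508, Pow(1968422, -1))) = Add(Rational(-2468728, 99221), Mul(-1272508, Rational(1, 1968422))) = Add(Rational(-2468728, 99221), Rational(-636254, 984211)) = Rational(-2492879011742, 97654399631) ≈ -25.528)
Add(H, Mul(-1, Mul(Pow(Add(-492, 12), -1), Add(182, 680)))) = Add(Rational(-2492879011742, 97654399631), Mul(-1, Mul(Pow(Add(-492, 12), -1), Add(182, 680)))) = Add(Rational(-2492879011742, 97654399631), Mul(-1, Mul(Pow(-480, -1), 862))) = Add(Rational(-2492879011742, 97654399631), Mul(-1, Mul(Rational(-1, 480), 862))) = Add(Rational(-2492879011742, 97654399631), Mul(-1, Rational(-431, 240))) = Add(Rational(-2492879011742, 97654399631), Rational(431, 240)) = Rational(-556201916577119, 23437055911440)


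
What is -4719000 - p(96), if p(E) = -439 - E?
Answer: -4718465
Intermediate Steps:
-4719000 - p(96) = -4719000 - (-439 - 1*96) = -4719000 - (-439 - 96) = -4719000 - 1*(-535) = -4719000 + 535 = -4718465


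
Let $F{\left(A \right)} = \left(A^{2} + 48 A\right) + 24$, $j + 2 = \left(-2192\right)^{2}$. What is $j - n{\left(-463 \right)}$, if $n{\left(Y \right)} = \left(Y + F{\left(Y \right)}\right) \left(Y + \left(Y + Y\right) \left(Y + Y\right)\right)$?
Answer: $-164289729316$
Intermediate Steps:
$j = 4804862$ ($j = -2 + \left(-2192\right)^{2} = -2 + 4804864 = 4804862$)
$F{\left(A \right)} = 24 + A^{2} + 48 A$
$n{\left(Y \right)} = \left(Y + 4 Y^{2}\right) \left(24 + Y^{2} + 49 Y\right)$ ($n{\left(Y \right)} = \left(Y + \left(24 + Y^{2} + 48 Y\right)\right) \left(Y + \left(Y + Y\right) \left(Y + Y\right)\right) = \left(24 + Y^{2} + 49 Y\right) \left(Y + 2 Y 2 Y\right) = \left(24 + Y^{2} + 49 Y\right) \left(Y + 4 Y^{2}\right) = \left(Y + 4 Y^{2}\right) \left(24 + Y^{2} + 49 Y\right)$)
$j - n{\left(-463 \right)} = 4804862 - - 463 \left(24 + 4 \left(-463\right)^{3} + 145 \left(-463\right) + 197 \left(-463\right)^{2}\right) = 4804862 - - 463 \left(24 + 4 \left(-99252847\right) - 67135 + 197 \cdot 214369\right) = 4804862 - - 463 \left(24 - 397011388 - 67135 + 42230693\right) = 4804862 - \left(-463\right) \left(-354847806\right) = 4804862 - 164294534178 = -164289729316$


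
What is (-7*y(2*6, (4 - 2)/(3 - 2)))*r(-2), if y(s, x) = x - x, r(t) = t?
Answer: 0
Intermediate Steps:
y(s, x) = 0
(-7*y(2*6, (4 - 2)/(3 - 2)))*r(-2) = -7*0*(-2) = 0*(-2) = 0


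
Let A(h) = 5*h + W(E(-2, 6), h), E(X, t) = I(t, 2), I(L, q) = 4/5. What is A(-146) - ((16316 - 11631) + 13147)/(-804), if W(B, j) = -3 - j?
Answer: -37843/67 ≈ -564.82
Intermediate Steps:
I(L, q) = 4/5 (I(L, q) = 4*(1/5) = 4/5)
E(X, t) = 4/5
A(h) = -3 + 4*h (A(h) = 5*h + (-3 - h) = -3 + 4*h)
A(-146) - ((16316 - 11631) + 13147)/(-804) = (-3 + 4*(-146)) - ((16316 - 11631) + 13147)/(-804) = (-3 - 584) - (4685 + 13147)*(-1)/804 = -587 - 17832*(-1)/804 = -587 - 1*(-1486/67) = -587 + 1486/67 = -37843/67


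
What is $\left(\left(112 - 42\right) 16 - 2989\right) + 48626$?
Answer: $46757$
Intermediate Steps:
$\left(\left(112 - 42\right) 16 - 2989\right) + 48626 = \left(70 \cdot 16 - 2989\right) + 48626 = \left(1120 - 2989\right) + 48626 = -1869 + 48626 = 46757$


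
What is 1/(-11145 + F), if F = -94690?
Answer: -1/105835 ≈ -9.4487e-6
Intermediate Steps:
1/(-11145 + F) = 1/(-11145 - 94690) = 1/(-105835) = -1/105835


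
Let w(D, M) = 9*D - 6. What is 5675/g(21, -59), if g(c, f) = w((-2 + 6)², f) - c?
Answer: 5675/117 ≈ 48.504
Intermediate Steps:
w(D, M) = -6 + 9*D
g(c, f) = 138 - c (g(c, f) = (-6 + 9*(-2 + 6)²) - c = (-6 + 9*4²) - c = (-6 + 9*16) - c = (-6 + 144) - c = 138 - c)
5675/g(21, -59) = 5675/(138 - 1*21) = 5675/(138 - 21) = 5675/117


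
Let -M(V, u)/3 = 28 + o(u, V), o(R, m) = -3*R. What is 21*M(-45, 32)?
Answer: 4284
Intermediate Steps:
M(V, u) = -84 + 9*u (M(V, u) = -3*(28 - 3*u) = -84 + 9*u)
21*M(-45, 32) = 21*(-84 + 9*32) = 21*(-84 + 288) = 21*204 = 4284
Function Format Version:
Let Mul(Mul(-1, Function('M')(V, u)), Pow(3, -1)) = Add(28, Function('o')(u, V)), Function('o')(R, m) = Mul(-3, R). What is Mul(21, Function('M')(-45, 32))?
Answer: 4284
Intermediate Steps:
Function('M')(V, u) = Add(-84, Mul(9, u)) (Function('M')(V, u) = Mul(-3, Add(28, Mul(-3, u))) = Add(-84, Mul(9, u)))
Mul(21, Function('M')(-45, 32)) = Mul(21, Add(-84, Mul(9, 32))) = Mul(21, Add(-84, 288)) = Mul(21, 204) = 4284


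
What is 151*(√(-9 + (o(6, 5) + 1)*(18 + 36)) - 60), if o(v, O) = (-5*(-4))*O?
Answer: -9060 + 4983*√5 ≈ 2082.3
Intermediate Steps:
o(v, O) = 20*O
151*(√(-9 + (o(6, 5) + 1)*(18 + 36)) - 60) = 151*(√(-9 + (20*5 + 1)*(18 + 36)) - 60) = 151*(√(-9 + (100 + 1)*54) - 60) = 151*(√(-9 + 101*54) - 60) = 151*(√(-9 + 5454) - 60) = 151*(√5445 - 60) = 151*(33*√5 - 60) = 151*(-60 + 33*√5) = -9060 + 4983*√5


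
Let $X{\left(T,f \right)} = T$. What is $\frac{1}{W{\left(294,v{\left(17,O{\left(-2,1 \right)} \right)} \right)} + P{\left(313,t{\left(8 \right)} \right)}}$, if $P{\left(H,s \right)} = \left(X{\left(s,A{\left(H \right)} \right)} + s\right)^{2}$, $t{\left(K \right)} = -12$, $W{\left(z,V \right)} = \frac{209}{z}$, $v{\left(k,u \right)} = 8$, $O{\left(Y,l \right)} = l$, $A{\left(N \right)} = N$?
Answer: $\frac{294}{169553} \approx 0.001734$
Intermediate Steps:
$P{\left(H,s \right)} = 4 s^{2}$ ($P{\left(H,s \right)} = \left(s + s\right)^{2} = \left(2 s\right)^{2} = 4 s^{2}$)
$\frac{1}{W{\left(294,v{\left(17,O{\left(-2,1 \right)} \right)} \right)} + P{\left(313,t{\left(8 \right)} \right)}} = \frac{1}{\frac{209}{294} + 4 \left(-12\right)^{2}} = \frac{1}{209 \cdot \frac{1}{294} + 4 \cdot 144} = \frac{1}{\frac{209}{294} + 576} = \frac{1}{\frac{169553}{294}} = \frac{294}{169553}$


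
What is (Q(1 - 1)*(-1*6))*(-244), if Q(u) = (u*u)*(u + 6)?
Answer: 0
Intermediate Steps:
Q(u) = u²*(6 + u)
(Q(1 - 1)*(-1*6))*(-244) = (((1 - 1)²*(6 + (1 - 1)))*(-1*6))*(-244) = ((0²*(6 + 0))*(-6))*(-244) = ((0*6)*(-6))*(-244) = (0*(-6))*(-244) = 0*(-244) = 0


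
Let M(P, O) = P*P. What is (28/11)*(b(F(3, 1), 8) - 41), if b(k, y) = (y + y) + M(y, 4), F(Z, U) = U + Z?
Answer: 1092/11 ≈ 99.273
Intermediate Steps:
M(P, O) = P**2
b(k, y) = y**2 + 2*y (b(k, y) = (y + y) + y**2 = 2*y + y**2 = y**2 + 2*y)
(28/11)*(b(F(3, 1), 8) - 41) = (28/11)*(8*(2 + 8) - 41) = (28*(1/11))*(8*10 - 41) = 28*(80 - 41)/11 = (28/11)*39 = 1092/11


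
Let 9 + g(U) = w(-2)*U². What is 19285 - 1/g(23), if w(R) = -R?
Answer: 20229964/1049 ≈ 19285.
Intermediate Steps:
g(U) = -9 + 2*U² (g(U) = -9 + (-1*(-2))*U² = -9 + 2*U²)
19285 - 1/g(23) = 19285 - 1/(-9 + 2*23²) = 19285 - 1/(-9 + 2*529) = 19285 - 1/(-9 + 1058) = 19285 - 1/1049 = 20229964/1049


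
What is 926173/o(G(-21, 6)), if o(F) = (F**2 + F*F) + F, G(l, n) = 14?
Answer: 31937/14 ≈ 2281.2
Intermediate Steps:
o(F) = F + 2*F**2 (o(F) = (F**2 + F**2) + F = 2*F**2 + F = F + 2*F**2)
926173/o(G(-21, 6)) = 926173/((14*(1 + 2*14))) = 926173/((14*(1 + 28))) = 926173/((14*29)) = 926173/406 = 926173*(1/406) = 31937/14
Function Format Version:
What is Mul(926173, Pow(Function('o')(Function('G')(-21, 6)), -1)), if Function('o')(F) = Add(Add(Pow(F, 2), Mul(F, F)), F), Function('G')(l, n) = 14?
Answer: Rational(31937, 14) ≈ 2281.2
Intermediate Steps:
Function('o')(F) = Add(F, Mul(2, Pow(F, 2))) (Function('o')(F) = Add(Add(Pow(F, 2), Pow(F, 2)), F) = Add(Mul(2, Pow(F, 2)), F) = Add(F, Mul(2, Pow(F, 2))))
Mul(926173, Pow(Function('o')(Function('G')(-21, 6)), -1)) = Mul(926173, Pow(Mul(14, Add(1, Mul(2, 14))), -1)) = Mul(926173, Pow(Mul(14, Add(1, 28)), -1)) = Mul(926173, Pow(Mul(14, 29), -1)) = Mul(926173, Pow(406, -1)) = Mul(926173, Rational(1, 406)) = Rational(31937, 14)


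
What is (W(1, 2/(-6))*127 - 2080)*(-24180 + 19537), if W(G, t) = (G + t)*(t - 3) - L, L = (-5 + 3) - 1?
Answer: 82789333/9 ≈ 9.1988e+6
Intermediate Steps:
L = -3 (L = -2 - 1 = -3)
W(G, t) = 3 + (-3 + t)*(G + t) (W(G, t) = (G + t)*(t - 3) - 1*(-3) = (G + t)*(-3 + t) + 3 = (-3 + t)*(G + t) + 3 = 3 + (-3 + t)*(G + t))
(W(1, 2/(-6))*127 - 2080)*(-24180 + 19537) = ((3 + (2/(-6))**2 - 3*1 - 6/(-6) + 1*(2/(-6)))*127 - 2080)*(-24180 + 19537) = ((3 + (2*(-1/6))**2 - 3 - 6*(-1)/6 + 1*(2*(-1/6)))*127 - 2080)*(-4643) = ((3 + (-1/3)**2 - 3 - 3*(-1/3) + 1*(-1/3))*127 - 2080)*(-4643) = ((3 + 1/9 - 3 + 1 - 1/3)*127 - 2080)*(-4643) = ((7/9)*127 - 2080)*(-4643) = (889/9 - 2080)*(-4643) = -17831/9*(-4643) = 82789333/9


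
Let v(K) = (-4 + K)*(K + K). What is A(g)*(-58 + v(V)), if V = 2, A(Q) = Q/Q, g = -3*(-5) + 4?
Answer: -66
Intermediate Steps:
g = 19 (g = 15 + 4 = 19)
A(Q) = 1
v(K) = 2*K*(-4 + K) (v(K) = (-4 + K)*(2*K) = 2*K*(-4 + K))
A(g)*(-58 + v(V)) = 1*(-58 + 2*2*(-4 + 2)) = 1*(-58 + 2*2*(-2)) = 1*(-58 - 8) = 1*(-66) = -66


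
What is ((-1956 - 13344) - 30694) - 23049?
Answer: -69043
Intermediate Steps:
((-1956 - 13344) - 30694) - 23049 = (-15300 - 30694) - 23049 = -45994 - 23049 = -69043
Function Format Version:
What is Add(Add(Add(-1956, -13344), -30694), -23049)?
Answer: -69043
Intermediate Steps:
Add(Add(Add(-1956, -13344), -30694), -23049) = Add(Add(-15300, -30694), -23049) = Add(-45994, -23049) = -69043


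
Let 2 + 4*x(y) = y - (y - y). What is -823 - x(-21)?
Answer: -3269/4 ≈ -817.25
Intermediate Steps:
x(y) = -½ + y/4 (x(y) = -½ + (y - (y - y))/4 = -½ + (y - 1*0)/4 = -½ + (y + 0)/4 = -½ + y/4)
-823 - x(-21) = -823 - (-½ + (¼)*(-21)) = -823 - (-½ - 21/4) = -823 - 1*(-23/4) = -823 + 23/4 = -3269/4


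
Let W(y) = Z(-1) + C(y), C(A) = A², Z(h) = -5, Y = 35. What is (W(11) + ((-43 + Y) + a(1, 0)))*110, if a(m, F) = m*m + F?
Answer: 11990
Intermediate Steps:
a(m, F) = F + m² (a(m, F) = m² + F = F + m²)
W(y) = -5 + y²
(W(11) + ((-43 + Y) + a(1, 0)))*110 = ((-5 + 11²) + ((-43 + 35) + (0 + 1²)))*110 = ((-5 + 121) + (-8 + (0 + 1)))*110 = (116 + (-8 + 1))*110 = (116 - 7)*110 = 109*110 = 11990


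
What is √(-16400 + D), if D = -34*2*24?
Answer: 28*I*√23 ≈ 134.28*I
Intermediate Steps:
D = -1632 (D = -68*24 = -1632)
√(-16400 + D) = √(-16400 - 1632) = √(-18032) = 28*I*√23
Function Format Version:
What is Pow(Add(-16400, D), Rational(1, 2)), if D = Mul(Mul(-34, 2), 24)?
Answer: Mul(28, I, Pow(23, Rational(1, 2))) ≈ Mul(134.28, I)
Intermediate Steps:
D = -1632 (D = Mul(-68, 24) = -1632)
Pow(Add(-16400, D), Rational(1, 2)) = Pow(Add(-16400, -1632), Rational(1, 2)) = Pow(-18032, Rational(1, 2)) = Mul(28, I, Pow(23, Rational(1, 2)))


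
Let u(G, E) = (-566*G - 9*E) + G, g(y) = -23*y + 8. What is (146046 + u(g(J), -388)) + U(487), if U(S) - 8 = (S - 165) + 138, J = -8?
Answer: 41526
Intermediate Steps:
U(S) = -19 + S (U(S) = 8 + ((S - 165) + 138) = 8 + ((-165 + S) + 138) = 8 + (-27 + S) = -19 + S)
g(y) = 8 - 23*y
u(G, E) = -565*G - 9*E
(146046 + u(g(J), -388)) + U(487) = (146046 + (-565*(8 - 23*(-8)) - 9*(-388))) + (-19 + 487) = (146046 + (-565*(8 + 184) + 3492)) + 468 = (146046 + (-565*192 + 3492)) + 468 = (146046 + (-108480 + 3492)) + 468 = (146046 - 104988) + 468 = 41058 + 468 = 41526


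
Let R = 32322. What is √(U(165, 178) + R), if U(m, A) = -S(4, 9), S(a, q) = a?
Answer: √32318 ≈ 179.77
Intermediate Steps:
U(m, A) = -4 (U(m, A) = -1*4 = -4)
√(U(165, 178) + R) = √(-4 + 32322) = √32318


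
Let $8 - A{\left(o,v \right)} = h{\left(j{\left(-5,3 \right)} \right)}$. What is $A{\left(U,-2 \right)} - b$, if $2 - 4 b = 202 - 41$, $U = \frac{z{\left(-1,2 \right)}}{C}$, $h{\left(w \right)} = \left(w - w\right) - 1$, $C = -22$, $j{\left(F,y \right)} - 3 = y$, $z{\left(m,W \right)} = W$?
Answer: $\frac{195}{4} \approx 48.75$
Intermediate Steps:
$j{\left(F,y \right)} = 3 + y$
$h{\left(w \right)} = -1$ ($h{\left(w \right)} = 0 - 1 = -1$)
$U = - \frac{1}{11}$ ($U = \frac{2}{-22} = 2 \left(- \frac{1}{22}\right) = - \frac{1}{11} \approx -0.090909$)
$A{\left(o,v \right)} = 9$ ($A{\left(o,v \right)} = 8 - -1 = 8 + 1 = 9$)
$b = - \frac{159}{4}$ ($b = \frac{1}{2} - \frac{202 - 41}{4} = \frac{1}{2} - \frac{161}{4} = - \frac{159}{4} \approx -39.75$)
$A{\left(U,-2 \right)} - b = 9 - - \frac{159}{4} = 9 + \frac{159}{4} = \frac{195}{4}$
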